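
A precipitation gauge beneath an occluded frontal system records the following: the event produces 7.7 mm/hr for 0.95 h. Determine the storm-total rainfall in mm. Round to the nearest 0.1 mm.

total ≈ 7.3 mm

Total = Σ Rᵢ Δtᵢ = 7.7 × 0.95
      = 7.315 = 7.3 mm.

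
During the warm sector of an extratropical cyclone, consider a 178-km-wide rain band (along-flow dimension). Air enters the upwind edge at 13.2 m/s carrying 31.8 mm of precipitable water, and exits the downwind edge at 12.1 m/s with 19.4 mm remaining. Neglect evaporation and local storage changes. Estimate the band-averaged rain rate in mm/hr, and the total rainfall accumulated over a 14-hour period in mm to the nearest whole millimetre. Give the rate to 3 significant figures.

Column moisture flux per unit crosswind length is F = V × PW.
Inflow: F_in = 13.2 × 31.8 = 419.76 mm·m/s
Outflow: F_out = 12.1 × 19.4 = 234.74 mm·m/s
Steady-state rate R = (F_in − F_out)/L = (419.76 − 234.74) / 178000 m = 1.039e-03 mm/s.
R = 1.039e-03 × 3600 = 3.74 mm/hr.
Over 14 h: total = 3.74 × 14 = 52.36 ≈ 52 mm.

R ≈ 3.74 mm/hr; total ≈ 52 mm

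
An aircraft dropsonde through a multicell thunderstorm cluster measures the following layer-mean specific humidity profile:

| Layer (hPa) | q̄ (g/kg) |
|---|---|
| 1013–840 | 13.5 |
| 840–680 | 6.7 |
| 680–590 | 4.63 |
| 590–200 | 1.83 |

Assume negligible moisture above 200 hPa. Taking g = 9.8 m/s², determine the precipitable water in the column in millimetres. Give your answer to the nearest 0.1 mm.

PW ≈ 46.3 mm

Precipitable water is the column-integrated vapour mass per unit area: PW = (1/g) Σ q̄ Δp, with q in kg/kg and Δp in Pa (1 kg/m² of water = 1 mm).
Layer 1013–840 hPa: Δp = 173 hPa = 17300 Pa, q̄ = 0.0135 kg/kg → 0.0135 × 17300 / 9.8 = 23.83 mm
Layer 840–680 hPa: Δp = 160 hPa = 16000 Pa, q̄ = 0.0067 kg/kg → 0.0067 × 16000 / 9.8 = 10.94 mm
Layer 680–590 hPa: Δp = 90 hPa = 9000 Pa, q̄ = 0.00463 kg/kg → 0.00463 × 9000 / 9.8 = 4.25 mm
Layer 590–200 hPa: Δp = 390 hPa = 39000 Pa, q̄ = 0.00183 kg/kg → 0.00183 × 39000 / 9.8 = 7.28 mm
PW = 23.83 + 10.94 + 4.25 + 7.28 = 46.30 ≈ 46.3 mm.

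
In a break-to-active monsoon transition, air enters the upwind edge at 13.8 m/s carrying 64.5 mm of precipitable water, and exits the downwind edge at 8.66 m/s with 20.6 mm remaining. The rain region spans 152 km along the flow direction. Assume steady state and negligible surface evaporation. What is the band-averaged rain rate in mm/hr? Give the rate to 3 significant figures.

R ≈ 16.9 mm/hr

Column moisture flux per unit crosswind length is F = V × PW.
Inflow: F_in = 13.8 × 64.5 = 890.1 mm·m/s
Outflow: F_out = 8.66 × 20.6 = 178.396 mm·m/s
Steady-state rate R = (F_in − F_out)/L = (890.1 − 178.396) / 152000 m = 4.682e-03 mm/s.
R = 4.682e-03 × 3600 = 16.9 mm/hr.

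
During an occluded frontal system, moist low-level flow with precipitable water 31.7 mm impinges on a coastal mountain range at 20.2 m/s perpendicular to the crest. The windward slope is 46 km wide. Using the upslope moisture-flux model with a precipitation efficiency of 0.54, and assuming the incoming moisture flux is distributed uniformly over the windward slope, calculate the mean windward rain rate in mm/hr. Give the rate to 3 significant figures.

R ≈ 27.1 mm/hr

Incoming column moisture flux per unit ridge length: F = V × PW = 20.2 × 31.7 = 640.34 mm·m/s.
Spread over the 46 km slope with efficiency ε = 0.54: R = ε·F/W = 0.54 × 640.34 / 46000 m = 7.517e-03 mm/s.
R = 7.517e-03 × 3600 = 27.1 mm/hr.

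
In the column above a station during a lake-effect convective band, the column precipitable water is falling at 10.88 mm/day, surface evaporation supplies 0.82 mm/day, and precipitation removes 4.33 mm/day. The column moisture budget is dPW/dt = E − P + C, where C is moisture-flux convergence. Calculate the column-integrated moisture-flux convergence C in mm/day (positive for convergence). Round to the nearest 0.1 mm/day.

dPW/dt = -10.88 mm/day.
C = dPW/dt − E + P = (-10.88) − 0.82 + 4.33 = -7.4 mm/day.

C ≈ -7.4 mm/day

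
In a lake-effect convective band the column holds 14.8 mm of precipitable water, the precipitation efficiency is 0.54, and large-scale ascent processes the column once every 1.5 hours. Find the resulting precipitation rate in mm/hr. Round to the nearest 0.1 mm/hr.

Each overturning extracts ε × PW = 0.54 × 14.8 = 7.992 mm.
Rate = ε·PW / τ = 7.992 / 1.5 h = 5.3 mm/hr.

R ≈ 5.3 mm/hr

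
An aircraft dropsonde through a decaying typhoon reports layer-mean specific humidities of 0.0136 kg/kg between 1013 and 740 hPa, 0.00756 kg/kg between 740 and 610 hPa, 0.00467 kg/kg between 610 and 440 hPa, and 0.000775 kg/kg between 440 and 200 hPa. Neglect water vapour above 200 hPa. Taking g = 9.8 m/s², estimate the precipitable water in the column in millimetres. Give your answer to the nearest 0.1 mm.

PW ≈ 57.9 mm

Precipitable water is the column-integrated vapour mass per unit area: PW = (1/g) Σ q̄ Δp, with q in kg/kg and Δp in Pa (1 kg/m² of water = 1 mm).
Layer 1013–740 hPa: Δp = 273 hPa = 27300 Pa, q̄ = 0.0136 kg/kg → 0.0136 × 27300 / 9.8 = 37.89 mm
Layer 740–610 hPa: Δp = 130 hPa = 13000 Pa, q̄ = 0.00756 kg/kg → 0.00756 × 13000 / 9.8 = 10.03 mm
Layer 610–440 hPa: Δp = 170 hPa = 17000 Pa, q̄ = 0.00467 kg/kg → 0.00467 × 17000 / 9.8 = 8.10 mm
Layer 440–200 hPa: Δp = 240 hPa = 24000 Pa, q̄ = 0.000775 kg/kg → 0.000775 × 24000 / 9.8 = 1.90 mm
PW = 37.89 + 10.03 + 8.10 + 1.90 = 57.92 ≈ 57.9 mm.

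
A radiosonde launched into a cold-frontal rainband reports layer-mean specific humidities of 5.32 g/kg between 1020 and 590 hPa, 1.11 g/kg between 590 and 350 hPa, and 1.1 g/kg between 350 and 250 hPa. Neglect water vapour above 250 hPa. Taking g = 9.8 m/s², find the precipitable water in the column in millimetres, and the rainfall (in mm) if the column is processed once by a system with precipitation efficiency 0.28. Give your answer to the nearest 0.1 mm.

PW ≈ 27.2 mm; rainfall ≈ 7.6 mm

Precipitable water is the column-integrated vapour mass per unit area: PW = (1/g) Σ q̄ Δp, with q in kg/kg and Δp in Pa (1 kg/m² of water = 1 mm).
Layer 1020–590 hPa: Δp = 430 hPa = 43000 Pa, q̄ = 0.00532 kg/kg → 0.00532 × 43000 / 9.8 = 23.34 mm
Layer 590–350 hPa: Δp = 240 hPa = 24000 Pa, q̄ = 0.00111 kg/kg → 0.00111 × 24000 / 9.8 = 2.72 mm
Layer 350–250 hPa: Δp = 100 hPa = 10000 Pa, q̄ = 0.0011 kg/kg → 0.0011 × 10000 / 9.8 = 1.12 mm
PW = 23.34 + 2.72 + 1.12 = 27.18 ≈ 27.2 mm.
Rainfall = ε × PW = 0.28 × 27.2 = 7.6 mm.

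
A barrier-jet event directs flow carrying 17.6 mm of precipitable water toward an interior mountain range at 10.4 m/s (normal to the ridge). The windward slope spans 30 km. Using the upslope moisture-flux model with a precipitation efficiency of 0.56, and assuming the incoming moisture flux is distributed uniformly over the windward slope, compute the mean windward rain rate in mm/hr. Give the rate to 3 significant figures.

R ≈ 12.3 mm/hr

Incoming column moisture flux per unit ridge length: F = V × PW = 10.4 × 17.6 = 183.04 mm·m/s.
Spread over the 30 km slope with efficiency ε = 0.56: R = ε·F/W = 0.56 × 183.04 / 30000 m = 3.417e-03 mm/s.
R = 3.417e-03 × 3600 = 12.3 mm/hr.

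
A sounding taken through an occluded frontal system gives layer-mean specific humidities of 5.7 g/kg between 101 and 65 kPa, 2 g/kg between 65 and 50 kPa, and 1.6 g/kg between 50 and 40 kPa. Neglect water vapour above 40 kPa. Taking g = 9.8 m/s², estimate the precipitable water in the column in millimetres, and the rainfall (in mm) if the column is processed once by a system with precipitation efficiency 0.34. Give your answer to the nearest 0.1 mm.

Precipitable water is the column-integrated vapour mass per unit area: PW = (1/g) Σ q̄ Δp, with q in kg/kg and Δp in Pa (1 kg/m² of water = 1 mm).
Layer 101–65 kPa: Δp = 360 hPa = 36000 Pa, q̄ = 0.0057 kg/kg → 0.0057 × 36000 / 9.8 = 20.94 mm
Layer 65–50 kPa: Δp = 150 hPa = 15000 Pa, q̄ = 0.002 kg/kg → 0.002 × 15000 / 9.8 = 3.06 mm
Layer 50–40 kPa: Δp = 100 hPa = 10000 Pa, q̄ = 0.0016 kg/kg → 0.0016 × 10000 / 9.8 = 1.63 mm
PW = 20.94 + 3.06 + 1.63 = 25.63 ≈ 25.6 mm.
Rainfall = ε × PW = 0.34 × 25.6 = 8.7 mm.

PW ≈ 25.6 mm; rainfall ≈ 8.7 mm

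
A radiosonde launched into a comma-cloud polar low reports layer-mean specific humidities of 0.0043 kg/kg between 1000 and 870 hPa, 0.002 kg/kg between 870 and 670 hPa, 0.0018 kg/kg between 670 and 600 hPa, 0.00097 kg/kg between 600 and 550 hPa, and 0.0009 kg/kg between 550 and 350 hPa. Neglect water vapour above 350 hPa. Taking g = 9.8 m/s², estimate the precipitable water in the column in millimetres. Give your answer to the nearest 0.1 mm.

Precipitable water is the column-integrated vapour mass per unit area: PW = (1/g) Σ q̄ Δp, with q in kg/kg and Δp in Pa (1 kg/m² of water = 1 mm).
Layer 1000–870 hPa: Δp = 130 hPa = 13000 Pa, q̄ = 0.0043 kg/kg → 0.0043 × 13000 / 9.8 = 5.70 mm
Layer 870–670 hPa: Δp = 200 hPa = 20000 Pa, q̄ = 0.002 kg/kg → 0.002 × 20000 / 9.8 = 4.08 mm
Layer 670–600 hPa: Δp = 70 hPa = 7000 Pa, q̄ = 0.0018 kg/kg → 0.0018 × 7000 / 9.8 = 1.29 mm
Layer 600–550 hPa: Δp = 50 hPa = 5000 Pa, q̄ = 0.00097 kg/kg → 0.00097 × 5000 / 9.8 = 0.49 mm
Layer 550–350 hPa: Δp = 200 hPa = 20000 Pa, q̄ = 0.0009 kg/kg → 0.0009 × 20000 / 9.8 = 1.84 mm
PW = 5.70 + 4.08 + 1.29 + 0.49 + 1.84 = 13.40 ≈ 13.4 mm.

PW ≈ 13.4 mm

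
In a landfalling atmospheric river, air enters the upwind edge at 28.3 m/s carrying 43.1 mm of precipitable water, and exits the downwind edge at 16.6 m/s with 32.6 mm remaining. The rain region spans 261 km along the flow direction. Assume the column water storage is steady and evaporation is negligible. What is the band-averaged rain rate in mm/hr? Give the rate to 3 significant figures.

Column moisture flux per unit crosswind length is F = V × PW.
Inflow: F_in = 28.3 × 43.1 = 1219.73 mm·m/s
Outflow: F_out = 16.6 × 32.6 = 541.16 mm·m/s
Steady-state rate R = (F_in − F_out)/L = (1219.73 − 541.16) / 261000 m = 2.600e-03 mm/s.
R = 2.600e-03 × 3600 = 9.36 mm/hr.

R ≈ 9.36 mm/hr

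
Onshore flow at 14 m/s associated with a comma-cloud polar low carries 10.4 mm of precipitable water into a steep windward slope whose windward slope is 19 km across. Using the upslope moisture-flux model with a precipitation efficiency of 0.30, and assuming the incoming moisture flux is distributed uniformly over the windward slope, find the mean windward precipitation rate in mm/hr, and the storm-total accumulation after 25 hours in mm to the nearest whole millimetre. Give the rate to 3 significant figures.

Incoming column moisture flux per unit ridge length: F = V × PW = 14 × 10.4 = 145.6 mm·m/s.
Spread over the 19 km slope with efficiency ε = 0.30: R = ε·F/W = 0.30 × 145.6 / 19000 m = 2.299e-03 mm/s.
R = 2.299e-03 × 3600 = 8.28 mm/hr.
Over 25 h: total = 8.28 × 25 = 207 mm.

R ≈ 8.28 mm/hr; total ≈ 207 mm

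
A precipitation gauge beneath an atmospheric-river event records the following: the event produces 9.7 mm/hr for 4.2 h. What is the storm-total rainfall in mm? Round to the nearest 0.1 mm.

Total = Σ Rᵢ Δtᵢ = 9.7 × 4.2
      = 40.74 = 40.7 mm.

total ≈ 40.7 mm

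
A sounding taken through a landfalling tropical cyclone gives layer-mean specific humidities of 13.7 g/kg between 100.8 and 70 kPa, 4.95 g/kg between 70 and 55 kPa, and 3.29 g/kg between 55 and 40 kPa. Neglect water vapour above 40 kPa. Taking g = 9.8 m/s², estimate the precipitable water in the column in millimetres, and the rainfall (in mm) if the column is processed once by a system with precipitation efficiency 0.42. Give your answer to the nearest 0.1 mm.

PW ≈ 55.7 mm; rainfall ≈ 23.4 mm

Precipitable water is the column-integrated vapour mass per unit area: PW = (1/g) Σ q̄ Δp, with q in kg/kg and Δp in Pa (1 kg/m² of water = 1 mm).
Layer 100.8–70 kPa: Δp = 308 hPa = 30800 Pa, q̄ = 0.0137 kg/kg → 0.0137 × 30800 / 9.8 = 43.06 mm
Layer 70–55 kPa: Δp = 150 hPa = 15000 Pa, q̄ = 0.00495 kg/kg → 0.00495 × 15000 / 9.8 = 7.58 mm
Layer 55–40 kPa: Δp = 150 hPa = 15000 Pa, q̄ = 0.00329 kg/kg → 0.00329 × 15000 / 9.8 = 5.04 mm
PW = 43.06 + 7.58 + 5.04 = 55.68 ≈ 55.7 mm.
Rainfall = ε × PW = 0.42 × 55.7 = 23.4 mm.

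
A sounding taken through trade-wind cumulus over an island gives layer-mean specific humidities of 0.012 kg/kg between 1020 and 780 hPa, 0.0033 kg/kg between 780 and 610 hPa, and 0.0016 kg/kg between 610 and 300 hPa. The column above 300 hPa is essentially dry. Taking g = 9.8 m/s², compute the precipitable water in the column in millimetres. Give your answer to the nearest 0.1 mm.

Precipitable water is the column-integrated vapour mass per unit area: PW = (1/g) Σ q̄ Δp, with q in kg/kg and Δp in Pa (1 kg/m² of water = 1 mm).
Layer 1020–780 hPa: Δp = 240 hPa = 24000 Pa, q̄ = 0.012 kg/kg → 0.012 × 24000 / 9.8 = 29.39 mm
Layer 780–610 hPa: Δp = 170 hPa = 17000 Pa, q̄ = 0.0033 kg/kg → 0.0033 × 17000 / 9.8 = 5.72 mm
Layer 610–300 hPa: Δp = 310 hPa = 31000 Pa, q̄ = 0.0016 kg/kg → 0.0016 × 31000 / 9.8 = 5.06 mm
PW = 29.39 + 5.72 + 5.06 = 40.17 ≈ 40.2 mm.

PW ≈ 40.2 mm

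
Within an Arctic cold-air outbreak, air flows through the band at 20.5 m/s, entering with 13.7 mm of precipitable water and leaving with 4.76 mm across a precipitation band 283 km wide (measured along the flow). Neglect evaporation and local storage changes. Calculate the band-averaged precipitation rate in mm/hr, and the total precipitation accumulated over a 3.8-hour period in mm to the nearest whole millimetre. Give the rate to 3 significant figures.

Column moisture flux per unit crosswind length is F = V × PW.
Inflow: F_in = 20.5 × 13.7 = 280.85 mm·m/s
Outflow: F_out = 20.5 × 4.76 = 97.58 mm·m/s
Steady-state rate R = (F_in − F_out)/L = (280.85 − 97.58) / 283000 m = 6.476e-04 mm/s.
R = 6.476e-04 × 3600 = 2.33 mm/hr.
Over 3.8 h: total = 2.33 × 3.8 = 8.854 ≈ 9 mm.

R ≈ 2.33 mm/hr; total ≈ 9 mm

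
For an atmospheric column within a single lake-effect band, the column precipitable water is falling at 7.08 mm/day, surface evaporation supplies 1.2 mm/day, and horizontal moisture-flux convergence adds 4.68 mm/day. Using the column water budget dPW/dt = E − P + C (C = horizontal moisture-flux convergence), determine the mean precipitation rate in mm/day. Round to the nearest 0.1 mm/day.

P ≈ 13.0 mm/day

dPW/dt = -7.08 mm/day.
P = E + C − dPW/dt = 1.2 + (4.68) − (-7.08) = 13.0 mm/day.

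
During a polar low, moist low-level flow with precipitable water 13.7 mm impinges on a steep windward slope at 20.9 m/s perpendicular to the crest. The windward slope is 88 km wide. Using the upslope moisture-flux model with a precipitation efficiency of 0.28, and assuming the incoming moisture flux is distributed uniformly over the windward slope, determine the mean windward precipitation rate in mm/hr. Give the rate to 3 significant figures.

R ≈ 3.28 mm/hr

Incoming column moisture flux per unit ridge length: F = V × PW = 20.9 × 13.7 = 286.33 mm·m/s.
Spread over the 88 km slope with efficiency ε = 0.28: R = ε·F/W = 0.28 × 286.33 / 88000 m = 9.110e-04 mm/s.
R = 9.110e-04 × 3600 = 3.28 mm/hr.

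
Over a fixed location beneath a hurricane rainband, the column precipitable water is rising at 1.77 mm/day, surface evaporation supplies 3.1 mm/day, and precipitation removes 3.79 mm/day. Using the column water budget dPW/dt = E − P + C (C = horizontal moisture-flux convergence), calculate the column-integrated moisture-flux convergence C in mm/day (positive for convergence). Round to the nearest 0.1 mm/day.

C ≈ 2.5 mm/day

dPW/dt = +1.77 mm/day.
C = dPW/dt − E + P = (+1.77) − 3.1 + 3.79 = 2.5 mm/day.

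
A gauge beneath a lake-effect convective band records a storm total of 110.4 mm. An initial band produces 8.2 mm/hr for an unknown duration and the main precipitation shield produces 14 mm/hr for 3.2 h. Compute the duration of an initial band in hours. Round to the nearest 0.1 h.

Known phases: 14 × 3.2 = 44.8 mm.
Remaining depth = 110.4 − 44.8 = 65.6 mm.
Duration = 65.6 / 8.2 = 8.0 h.

duration ≈ 8.0 h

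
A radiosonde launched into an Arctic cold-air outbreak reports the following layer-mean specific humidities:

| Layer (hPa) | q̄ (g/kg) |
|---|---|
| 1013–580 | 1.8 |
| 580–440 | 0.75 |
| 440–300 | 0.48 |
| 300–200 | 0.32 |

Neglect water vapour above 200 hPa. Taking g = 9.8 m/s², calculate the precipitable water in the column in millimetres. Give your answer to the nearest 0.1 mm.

Precipitable water is the column-integrated vapour mass per unit area: PW = (1/g) Σ q̄ Δp, with q in kg/kg and Δp in Pa (1 kg/m² of water = 1 mm).
Layer 1013–580 hPa: Δp = 433 hPa = 43300 Pa, q̄ = 0.0018 kg/kg → 0.0018 × 43300 / 9.8 = 7.95 mm
Layer 580–440 hPa: Δp = 140 hPa = 14000 Pa, q̄ = 0.00075 kg/kg → 0.00075 × 14000 / 9.8 = 1.07 mm
Layer 440–300 hPa: Δp = 140 hPa = 14000 Pa, q̄ = 0.00048 kg/kg → 0.00048 × 14000 / 9.8 = 0.69 mm
Layer 300–200 hPa: Δp = 100 hPa = 10000 Pa, q̄ = 0.00032 kg/kg → 0.00032 × 10000 / 9.8 = 0.33 mm
PW = 7.95 + 1.07 + 0.69 + 0.33 = 10.04 ≈ 10.0 mm.

PW ≈ 10.0 mm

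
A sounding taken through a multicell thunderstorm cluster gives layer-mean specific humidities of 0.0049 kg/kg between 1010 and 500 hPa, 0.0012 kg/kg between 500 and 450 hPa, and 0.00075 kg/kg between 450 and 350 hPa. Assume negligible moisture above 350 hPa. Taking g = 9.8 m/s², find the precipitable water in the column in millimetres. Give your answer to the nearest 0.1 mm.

Precipitable water is the column-integrated vapour mass per unit area: PW = (1/g) Σ q̄ Δp, with q in kg/kg and Δp in Pa (1 kg/m² of water = 1 mm).
Layer 1010–500 hPa: Δp = 510 hPa = 51000 Pa, q̄ = 0.0049 kg/kg → 0.0049 × 51000 / 9.8 = 25.50 mm
Layer 500–450 hPa: Δp = 50 hPa = 5000 Pa, q̄ = 0.0012 kg/kg → 0.0012 × 5000 / 9.8 = 0.61 mm
Layer 450–350 hPa: Δp = 100 hPa = 10000 Pa, q̄ = 0.00075 kg/kg → 0.00075 × 10000 / 9.8 = 0.77 mm
PW = 25.50 + 0.61 + 0.77 = 26.88 ≈ 26.9 mm.

PW ≈ 26.9 mm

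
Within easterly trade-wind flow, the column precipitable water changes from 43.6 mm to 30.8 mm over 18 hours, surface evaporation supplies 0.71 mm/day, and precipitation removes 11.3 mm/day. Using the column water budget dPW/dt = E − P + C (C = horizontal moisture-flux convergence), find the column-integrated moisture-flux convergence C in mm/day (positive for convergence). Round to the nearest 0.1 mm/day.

C ≈ -6.5 mm/day

dPW/dt = (30.8 − 43.6) mm / (18/24 day) = -17.067 mm/day.
C = dPW/dt − E + P = (-17.067) − 0.71 + 11.3 = -6.5 mm/day.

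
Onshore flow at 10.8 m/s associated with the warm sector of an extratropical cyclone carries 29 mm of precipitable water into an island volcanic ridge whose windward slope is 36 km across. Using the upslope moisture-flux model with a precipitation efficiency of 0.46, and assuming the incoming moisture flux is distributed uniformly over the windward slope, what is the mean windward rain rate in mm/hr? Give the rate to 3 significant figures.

Incoming column moisture flux per unit ridge length: F = V × PW = 10.8 × 29 = 313.2 mm·m/s.
Spread over the 36 km slope with efficiency ε = 0.46: R = ε·F/W = 0.46 × 313.2 / 36000 m = 4.002e-03 mm/s.
R = 4.002e-03 × 3600 = 14.4 mm/hr.

R ≈ 14.4 mm/hr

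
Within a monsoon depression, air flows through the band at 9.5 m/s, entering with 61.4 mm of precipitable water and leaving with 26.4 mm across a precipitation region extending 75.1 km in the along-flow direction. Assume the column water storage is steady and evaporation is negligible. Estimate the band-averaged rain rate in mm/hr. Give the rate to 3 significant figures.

R ≈ 15.9 mm/hr

Column moisture flux per unit crosswind length is F = V × PW.
Inflow: F_in = 9.5 × 61.4 = 583.3 mm·m/s
Outflow: F_out = 9.5 × 26.4 = 250.8 mm·m/s
Steady-state rate R = (F_in − F_out)/L = (583.3 − 250.8) / 75100 m = 4.427e-03 mm/s.
R = 4.427e-03 × 3600 = 15.9 mm/hr.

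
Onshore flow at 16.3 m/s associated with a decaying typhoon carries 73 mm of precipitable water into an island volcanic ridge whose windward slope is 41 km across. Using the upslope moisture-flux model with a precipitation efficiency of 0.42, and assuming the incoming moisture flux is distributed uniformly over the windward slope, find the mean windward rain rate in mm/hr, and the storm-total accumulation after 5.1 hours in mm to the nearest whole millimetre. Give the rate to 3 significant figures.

R ≈ 43.9 mm/hr; total ≈ 224 mm

Incoming column moisture flux per unit ridge length: F = V × PW = 16.3 × 73 = 1189.9 mm·m/s.
Spread over the 41 km slope with efficiency ε = 0.42: R = ε·F/W = 0.42 × 1189.9 / 41000 m = 1.219e-02 mm/s.
R = 1.219e-02 × 3600 = 43.9 mm/hr.
Over 5.1 h: total = 43.9 × 5.1 = 223.89 ≈ 224 mm.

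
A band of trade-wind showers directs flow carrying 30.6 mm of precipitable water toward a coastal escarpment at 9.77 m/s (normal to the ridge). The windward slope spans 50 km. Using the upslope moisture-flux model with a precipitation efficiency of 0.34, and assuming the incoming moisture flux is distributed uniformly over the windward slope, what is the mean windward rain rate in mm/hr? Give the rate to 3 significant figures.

R ≈ 7.32 mm/hr

Incoming column moisture flux per unit ridge length: F = V × PW = 9.77 × 30.6 = 298.962 mm·m/s.
Spread over the 50 km slope with efficiency ε = 0.34: R = ε·F/W = 0.34 × 298.962 / 50000 m = 2.033e-03 mm/s.
R = 2.033e-03 × 3600 = 7.32 mm/hr.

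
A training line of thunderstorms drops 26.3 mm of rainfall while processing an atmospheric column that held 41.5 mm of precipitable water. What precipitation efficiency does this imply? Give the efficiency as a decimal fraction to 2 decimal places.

ε = rainfall / PW = 26.3 / 41.5 = 0.63.

ε ≈ 0.63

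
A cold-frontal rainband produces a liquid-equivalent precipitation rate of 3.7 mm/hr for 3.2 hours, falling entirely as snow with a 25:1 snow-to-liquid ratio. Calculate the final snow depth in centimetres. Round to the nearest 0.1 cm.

snow depth ≈ 29.6 cm

Liquid-equivalent depth = 3.7 × 3.2 = 11.84 mm.
Snow depth = 11.84 mm × 25 = 296 mm = 29.6 cm.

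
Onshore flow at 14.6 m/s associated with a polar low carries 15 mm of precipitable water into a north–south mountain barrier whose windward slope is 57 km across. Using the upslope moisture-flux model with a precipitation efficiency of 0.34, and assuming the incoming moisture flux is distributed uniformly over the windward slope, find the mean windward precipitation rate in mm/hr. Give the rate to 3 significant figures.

Incoming column moisture flux per unit ridge length: F = V × PW = 14.6 × 15 = 219 mm·m/s.
Spread over the 57 km slope with efficiency ε = 0.34: R = ε·F/W = 0.34 × 219 / 57000 m = 1.306e-03 mm/s.
R = 1.306e-03 × 3600 = 4.70 mm/hr.

R ≈ 4.70 mm/hr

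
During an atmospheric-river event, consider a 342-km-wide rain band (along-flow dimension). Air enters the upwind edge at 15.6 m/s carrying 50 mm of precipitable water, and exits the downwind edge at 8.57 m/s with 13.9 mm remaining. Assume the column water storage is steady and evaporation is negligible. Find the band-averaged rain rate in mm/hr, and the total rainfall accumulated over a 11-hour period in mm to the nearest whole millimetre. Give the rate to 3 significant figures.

R ≈ 6.96 mm/hr; total ≈ 77 mm

Column moisture flux per unit crosswind length is F = V × PW.
Inflow: F_in = 15.6 × 50 = 780 mm·m/s
Outflow: F_out = 8.57 × 13.9 = 119.123 mm·m/s
Steady-state rate R = (F_in − F_out)/L = (780 − 119.123) / 342000 m = 1.932e-03 mm/s.
R = 1.932e-03 × 3600 = 6.96 mm/hr.
Over 11 h: total = 6.96 × 11 = 76.56 ≈ 77 mm.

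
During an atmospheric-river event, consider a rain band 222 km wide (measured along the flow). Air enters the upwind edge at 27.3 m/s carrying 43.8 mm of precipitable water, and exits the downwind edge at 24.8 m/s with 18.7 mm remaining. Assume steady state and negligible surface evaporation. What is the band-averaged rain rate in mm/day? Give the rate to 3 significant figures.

Column moisture flux per unit crosswind length is F = V × PW.
Inflow: F_in = 27.3 × 43.8 = 1195.74 mm·m/s
Outflow: F_out = 24.8 × 18.7 = 463.76 mm·m/s
Steady-state rate R = (F_in − F_out)/L = (1195.74 − 463.76) / 222000 m = 3.297e-03 mm/s.
R = 3.297e-03 × 3600 × 24 = 285 mm/day.

R ≈ 285 mm/day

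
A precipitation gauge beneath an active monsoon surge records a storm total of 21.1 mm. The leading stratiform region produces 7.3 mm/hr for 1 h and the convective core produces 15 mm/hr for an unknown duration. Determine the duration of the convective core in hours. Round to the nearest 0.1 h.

duration ≈ 0.9 h

Known phases: 7.3 × 1 = 7.3 mm.
Remaining depth = 21.1 − 7.3 = 13.8 mm.
Duration = 13.8 / 15 = 0.9 h.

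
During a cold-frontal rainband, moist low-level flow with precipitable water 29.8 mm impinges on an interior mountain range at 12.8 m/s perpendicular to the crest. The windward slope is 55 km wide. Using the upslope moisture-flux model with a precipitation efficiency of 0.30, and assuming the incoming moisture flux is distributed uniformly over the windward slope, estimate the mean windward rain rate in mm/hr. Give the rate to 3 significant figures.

R ≈ 7.49 mm/hr

Incoming column moisture flux per unit ridge length: F = V × PW = 12.8 × 29.8 = 381.44 mm·m/s.
Spread over the 55 km slope with efficiency ε = 0.30: R = ε·F/W = 0.30 × 381.44 / 55000 m = 2.081e-03 mm/s.
R = 2.081e-03 × 3600 = 7.49 mm/hr.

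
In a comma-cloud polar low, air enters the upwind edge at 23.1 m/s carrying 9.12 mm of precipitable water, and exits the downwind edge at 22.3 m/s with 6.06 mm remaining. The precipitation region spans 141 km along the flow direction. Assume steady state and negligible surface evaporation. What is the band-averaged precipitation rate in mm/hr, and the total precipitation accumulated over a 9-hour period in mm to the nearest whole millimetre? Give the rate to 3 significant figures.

Column moisture flux per unit crosswind length is F = V × PW.
Inflow: F_in = 23.1 × 9.12 = 210.672 mm·m/s
Outflow: F_out = 22.3 × 6.06 = 135.138 mm·m/s
Steady-state rate R = (F_in − F_out)/L = (210.672 − 135.138) / 141000 m = 5.357e-04 mm/s.
R = 5.357e-04 × 3600 = 1.93 mm/hr.
Over 9 h: total = 1.93 × 9 = 17.37 ≈ 17 mm.

R ≈ 1.93 mm/hr; total ≈ 17 mm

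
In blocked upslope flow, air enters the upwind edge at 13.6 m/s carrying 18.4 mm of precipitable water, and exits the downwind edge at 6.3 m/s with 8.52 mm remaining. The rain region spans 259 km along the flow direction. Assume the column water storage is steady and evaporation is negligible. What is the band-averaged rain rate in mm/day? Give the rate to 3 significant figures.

R ≈ 65.6 mm/day

Column moisture flux per unit crosswind length is F = V × PW.
Inflow: F_in = 13.6 × 18.4 = 250.24 mm·m/s
Outflow: F_out = 6.3 × 8.52 = 53.676 mm·m/s
Steady-state rate R = (F_in − F_out)/L = (250.24 − 53.676) / 259000 m = 7.589e-04 mm/s.
R = 7.589e-04 × 3600 × 24 = 65.6 mm/day.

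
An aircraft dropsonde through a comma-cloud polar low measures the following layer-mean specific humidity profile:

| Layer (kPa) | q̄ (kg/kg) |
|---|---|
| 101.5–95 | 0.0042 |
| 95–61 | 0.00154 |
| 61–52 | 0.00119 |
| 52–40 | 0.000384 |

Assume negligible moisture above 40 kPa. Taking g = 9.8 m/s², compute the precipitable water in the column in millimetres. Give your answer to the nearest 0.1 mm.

Precipitable water is the column-integrated vapour mass per unit area: PW = (1/g) Σ q̄ Δp, with q in kg/kg and Δp in Pa (1 kg/m² of water = 1 mm).
Layer 101.5–95 kPa: Δp = 65 hPa = 6500 Pa, q̄ = 0.0042 kg/kg → 0.0042 × 6500 / 9.8 = 2.79 mm
Layer 95–61 kPa: Δp = 340 hPa = 34000 Pa, q̄ = 0.00154 kg/kg → 0.00154 × 34000 / 9.8 = 5.34 mm
Layer 61–52 kPa: Δp = 90 hPa = 9000 Pa, q̄ = 0.00119 kg/kg → 0.00119 × 9000 / 9.8 = 1.09 mm
Layer 52–40 kPa: Δp = 120 hPa = 12000 Pa, q̄ = 0.000384 kg/kg → 0.000384 × 12000 / 9.8 = 0.47 mm
PW = 2.79 + 5.34 + 1.09 + 0.47 = 9.69 ≈ 9.7 mm.

PW ≈ 9.7 mm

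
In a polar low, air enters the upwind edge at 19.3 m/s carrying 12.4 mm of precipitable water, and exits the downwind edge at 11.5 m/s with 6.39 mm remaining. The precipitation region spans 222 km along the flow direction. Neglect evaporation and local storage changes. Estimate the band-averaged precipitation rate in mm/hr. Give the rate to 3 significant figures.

Column moisture flux per unit crosswind length is F = V × PW.
Inflow: F_in = 19.3 × 12.4 = 239.32 mm·m/s
Outflow: F_out = 11.5 × 6.39 = 73.485 mm·m/s
Steady-state rate R = (F_in − F_out)/L = (239.32 − 73.485) / 222000 m = 7.470e-04 mm/s.
R = 7.470e-04 × 3600 = 2.69 mm/hr.

R ≈ 2.69 mm/hr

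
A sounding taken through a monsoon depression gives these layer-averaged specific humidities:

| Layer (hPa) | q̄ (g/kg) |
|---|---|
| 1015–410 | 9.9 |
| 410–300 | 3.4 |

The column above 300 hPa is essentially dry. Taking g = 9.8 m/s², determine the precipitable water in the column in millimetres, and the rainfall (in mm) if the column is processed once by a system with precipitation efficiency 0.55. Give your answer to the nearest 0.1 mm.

PW ≈ 64.9 mm; rainfall ≈ 35.7 mm

Precipitable water is the column-integrated vapour mass per unit area: PW = (1/g) Σ q̄ Δp, with q in kg/kg and Δp in Pa (1 kg/m² of water = 1 mm).
Layer 1015–410 hPa: Δp = 605 hPa = 60500 Pa, q̄ = 0.0099 kg/kg → 0.0099 × 60500 / 9.8 = 61.12 mm
Layer 410–300 hPa: Δp = 110 hPa = 11000 Pa, q̄ = 0.0034 kg/kg → 0.0034 × 11000 / 9.8 = 3.82 mm
PW = 61.12 + 3.82 = 64.94 ≈ 64.9 mm.
Rainfall = ε × PW = 0.55 × 64.9 = 35.7 mm.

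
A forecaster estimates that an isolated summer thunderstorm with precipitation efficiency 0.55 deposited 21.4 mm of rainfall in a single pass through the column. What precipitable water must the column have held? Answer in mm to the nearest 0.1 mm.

PW = rainfall / ε = 21.4 / 0.55 = 38.9 mm.

PW ≈ 38.9 mm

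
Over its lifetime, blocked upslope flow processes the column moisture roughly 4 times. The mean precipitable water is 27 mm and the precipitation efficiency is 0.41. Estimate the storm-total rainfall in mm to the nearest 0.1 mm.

Each cycle deposits ε × PW = 0.41 × 27 = 11.07 mm.
Over 4 cycles: 4 × 11.07 = 44.3 mm.

rainfall ≈ 44.3 mm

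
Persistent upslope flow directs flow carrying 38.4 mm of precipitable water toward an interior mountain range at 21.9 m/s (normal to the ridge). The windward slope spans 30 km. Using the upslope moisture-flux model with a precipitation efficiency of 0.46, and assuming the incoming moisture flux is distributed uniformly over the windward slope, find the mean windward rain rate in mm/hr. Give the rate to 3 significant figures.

R ≈ 46.4 mm/hr

Incoming column moisture flux per unit ridge length: F = V × PW = 21.9 × 38.4 = 840.96 mm·m/s.
Spread over the 30 km slope with efficiency ε = 0.46: R = ε·F/W = 0.46 × 840.96 / 30000 m = 1.289e-02 mm/s.
R = 1.289e-02 × 3600 = 46.4 mm/hr.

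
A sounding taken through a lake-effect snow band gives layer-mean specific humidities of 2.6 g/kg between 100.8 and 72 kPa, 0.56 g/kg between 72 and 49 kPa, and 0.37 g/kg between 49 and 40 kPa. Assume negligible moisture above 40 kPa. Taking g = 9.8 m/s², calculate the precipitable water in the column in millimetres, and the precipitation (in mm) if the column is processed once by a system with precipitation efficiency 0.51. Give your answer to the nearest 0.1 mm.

Precipitable water is the column-integrated vapour mass per unit area: PW = (1/g) Σ q̄ Δp, with q in kg/kg and Δp in Pa (1 kg/m² of water = 1 mm).
Layer 100.8–72 kPa: Δp = 288 hPa = 28800 Pa, q̄ = 0.0026 kg/kg → 0.0026 × 28800 / 9.8 = 7.64 mm
Layer 72–49 kPa: Δp = 230 hPa = 23000 Pa, q̄ = 0.00056 kg/kg → 0.00056 × 23000 / 9.8 = 1.31 mm
Layer 49–40 kPa: Δp = 90 hPa = 9000 Pa, q̄ = 0.00037 kg/kg → 0.00037 × 9000 / 9.8 = 0.34 mm
PW = 7.64 + 1.31 + 0.34 = 9.29 ≈ 9.3 mm.
Precipitation = ε × PW = 0.51 × 9.3 = 4.7 mm.

PW ≈ 9.3 mm; precipitation ≈ 4.7 mm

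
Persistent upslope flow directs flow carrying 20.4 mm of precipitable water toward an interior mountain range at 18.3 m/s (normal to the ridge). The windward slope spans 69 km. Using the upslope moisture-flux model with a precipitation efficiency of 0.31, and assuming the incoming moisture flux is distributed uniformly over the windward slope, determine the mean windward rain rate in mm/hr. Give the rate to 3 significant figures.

Incoming column moisture flux per unit ridge length: F = V × PW = 18.3 × 20.4 = 373.32 mm·m/s.
Spread over the 69 km slope with efficiency ε = 0.31: R = ε·F/W = 0.31 × 373.32 / 69000 m = 1.677e-03 mm/s.
R = 1.677e-03 × 3600 = 6.04 mm/hr.

R ≈ 6.04 mm/hr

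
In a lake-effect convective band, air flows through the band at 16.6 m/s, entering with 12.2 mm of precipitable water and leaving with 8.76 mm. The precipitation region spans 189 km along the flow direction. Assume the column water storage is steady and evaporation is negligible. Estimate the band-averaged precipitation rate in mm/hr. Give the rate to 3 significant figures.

Column moisture flux per unit crosswind length is F = V × PW.
Inflow: F_in = 16.6 × 12.2 = 202.52 mm·m/s
Outflow: F_out = 16.6 × 8.76 = 145.416 mm·m/s
Steady-state rate R = (F_in − F_out)/L = (202.52 − 145.416) / 189000 m = 3.021e-04 mm/s.
R = 3.021e-04 × 3600 = 1.09 mm/hr.

R ≈ 1.09 mm/hr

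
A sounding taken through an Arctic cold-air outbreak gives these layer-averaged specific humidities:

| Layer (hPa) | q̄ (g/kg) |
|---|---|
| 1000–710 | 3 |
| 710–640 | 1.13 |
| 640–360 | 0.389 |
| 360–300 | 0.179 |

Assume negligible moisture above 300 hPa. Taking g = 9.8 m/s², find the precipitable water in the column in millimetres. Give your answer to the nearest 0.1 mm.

PW ≈ 10.9 mm

Precipitable water is the column-integrated vapour mass per unit area: PW = (1/g) Σ q̄ Δp, with q in kg/kg and Δp in Pa (1 kg/m² of water = 1 mm).
Layer 1000–710 hPa: Δp = 290 hPa = 29000 Pa, q̄ = 0.003 kg/kg → 0.003 × 29000 / 9.8 = 8.88 mm
Layer 710–640 hPa: Δp = 70 hPa = 7000 Pa, q̄ = 0.00113 kg/kg → 0.00113 × 7000 / 9.8 = 0.81 mm
Layer 640–360 hPa: Δp = 280 hPa = 28000 Pa, q̄ = 0.000389 kg/kg → 0.000389 × 28000 / 9.8 = 1.11 mm
Layer 360–300 hPa: Δp = 60 hPa = 6000 Pa, q̄ = 0.000179 kg/kg → 0.000179 × 6000 / 9.8 = 0.11 mm
PW = 8.88 + 0.81 + 1.11 + 0.11 = 10.91 ≈ 10.9 mm.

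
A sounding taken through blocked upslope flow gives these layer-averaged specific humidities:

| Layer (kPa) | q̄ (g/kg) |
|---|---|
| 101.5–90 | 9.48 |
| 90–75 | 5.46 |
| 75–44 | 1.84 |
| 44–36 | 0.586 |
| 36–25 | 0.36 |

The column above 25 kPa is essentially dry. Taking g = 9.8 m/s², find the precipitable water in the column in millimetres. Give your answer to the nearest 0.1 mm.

PW ≈ 26.2 mm

Precipitable water is the column-integrated vapour mass per unit area: PW = (1/g) Σ q̄ Δp, with q in kg/kg and Δp in Pa (1 kg/m² of water = 1 mm).
Layer 101.5–90 kPa: Δp = 115 hPa = 11500 Pa, q̄ = 0.00948 kg/kg → 0.00948 × 11500 / 9.8 = 11.12 mm
Layer 90–75 kPa: Δp = 150 hPa = 15000 Pa, q̄ = 0.00546 kg/kg → 0.00546 × 15000 / 9.8 = 8.36 mm
Layer 75–44 kPa: Δp = 310 hPa = 31000 Pa, q̄ = 0.00184 kg/kg → 0.00184 × 31000 / 9.8 = 5.82 mm
Layer 44–36 kPa: Δp = 80 hPa = 8000 Pa, q̄ = 0.000586 kg/kg → 0.000586 × 8000 / 9.8 = 0.48 mm
Layer 36–25 kPa: Δp = 110 hPa = 11000 Pa, q̄ = 0.00036 kg/kg → 0.00036 × 11000 / 9.8 = 0.40 mm
PW = 11.12 + 8.36 + 5.82 + 0.48 + 0.40 = 26.18 ≈ 26.2 mm.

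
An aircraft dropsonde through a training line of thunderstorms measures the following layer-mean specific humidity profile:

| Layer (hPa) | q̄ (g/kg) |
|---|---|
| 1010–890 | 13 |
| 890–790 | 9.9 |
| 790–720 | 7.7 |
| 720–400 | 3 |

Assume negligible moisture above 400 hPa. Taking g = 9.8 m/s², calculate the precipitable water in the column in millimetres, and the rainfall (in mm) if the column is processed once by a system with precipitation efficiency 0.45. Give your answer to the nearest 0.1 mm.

PW ≈ 41.3 mm; rainfall ≈ 18.6 mm

Precipitable water is the column-integrated vapour mass per unit area: PW = (1/g) Σ q̄ Δp, with q in kg/kg and Δp in Pa (1 kg/m² of water = 1 mm).
Layer 1010–890 hPa: Δp = 120 hPa = 12000 Pa, q̄ = 0.013 kg/kg → 0.013 × 12000 / 9.8 = 15.92 mm
Layer 890–790 hPa: Δp = 100 hPa = 10000 Pa, q̄ = 0.0099 kg/kg → 0.0099 × 10000 / 9.8 = 10.10 mm
Layer 790–720 hPa: Δp = 70 hPa = 7000 Pa, q̄ = 0.0077 kg/kg → 0.0077 × 7000 / 9.8 = 5.50 mm
Layer 720–400 hPa: Δp = 320 hPa = 32000 Pa, q̄ = 0.003 kg/kg → 0.003 × 32000 / 9.8 = 9.80 mm
PW = 15.92 + 10.10 + 5.50 + 9.80 = 41.32 ≈ 41.3 mm.
Rainfall = ε × PW = 0.45 × 41.3 = 18.6 mm.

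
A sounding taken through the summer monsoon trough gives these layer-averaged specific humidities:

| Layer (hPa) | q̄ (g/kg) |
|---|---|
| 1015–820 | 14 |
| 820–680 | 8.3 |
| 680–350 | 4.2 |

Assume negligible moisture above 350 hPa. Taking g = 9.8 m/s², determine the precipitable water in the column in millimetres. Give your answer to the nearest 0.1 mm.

PW ≈ 53.9 mm

Precipitable water is the column-integrated vapour mass per unit area: PW = (1/g) Σ q̄ Δp, with q in kg/kg and Δp in Pa (1 kg/m² of water = 1 mm).
Layer 1015–820 hPa: Δp = 195 hPa = 19500 Pa, q̄ = 0.014 kg/kg → 0.014 × 19500 / 9.8 = 27.86 mm
Layer 820–680 hPa: Δp = 140 hPa = 14000 Pa, q̄ = 0.0083 kg/kg → 0.0083 × 14000 / 9.8 = 11.86 mm
Layer 680–350 hPa: Δp = 330 hPa = 33000 Pa, q̄ = 0.0042 kg/kg → 0.0042 × 33000 / 9.8 = 14.14 mm
PW = 27.86 + 11.86 + 14.14 = 53.86 ≈ 53.9 mm.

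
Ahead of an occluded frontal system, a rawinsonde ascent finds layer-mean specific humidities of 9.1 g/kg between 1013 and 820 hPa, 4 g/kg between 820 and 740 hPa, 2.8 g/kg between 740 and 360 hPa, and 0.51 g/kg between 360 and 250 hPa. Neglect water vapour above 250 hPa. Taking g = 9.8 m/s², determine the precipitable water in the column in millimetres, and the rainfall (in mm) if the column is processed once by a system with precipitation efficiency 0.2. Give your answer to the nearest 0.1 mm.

PW ≈ 32.6 mm; rainfall ≈ 6.5 mm

Precipitable water is the column-integrated vapour mass per unit area: PW = (1/g) Σ q̄ Δp, with q in kg/kg and Δp in Pa (1 kg/m² of water = 1 mm).
Layer 1013–820 hPa: Δp = 193 hPa = 19300 Pa, q̄ = 0.0091 kg/kg → 0.0091 × 19300 / 9.8 = 17.92 mm
Layer 820–740 hPa: Δp = 80 hPa = 8000 Pa, q̄ = 0.004 kg/kg → 0.004 × 8000 / 9.8 = 3.27 mm
Layer 740–360 hPa: Δp = 380 hPa = 38000 Pa, q̄ = 0.0028 kg/kg → 0.0028 × 38000 / 9.8 = 10.86 mm
Layer 360–250 hPa: Δp = 110 hPa = 11000 Pa, q̄ = 0.00051 kg/kg → 0.00051 × 11000 / 9.8 = 0.57 mm
PW = 17.92 + 3.27 + 10.86 + 0.57 = 32.62 ≈ 32.6 mm.
Rainfall = ε × PW = 0.2 × 32.6 = 6.5 mm.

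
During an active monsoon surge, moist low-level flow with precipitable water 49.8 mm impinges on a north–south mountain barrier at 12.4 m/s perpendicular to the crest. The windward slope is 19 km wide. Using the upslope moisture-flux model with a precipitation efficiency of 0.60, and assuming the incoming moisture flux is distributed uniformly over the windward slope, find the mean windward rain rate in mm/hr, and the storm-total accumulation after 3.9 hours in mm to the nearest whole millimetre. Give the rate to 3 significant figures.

Incoming column moisture flux per unit ridge length: F = V × PW = 12.4 × 49.8 = 617.52 mm·m/s.
Spread over the 19 km slope with efficiency ε = 0.60: R = ε·F/W = 0.60 × 617.52 / 19000 m = 1.950e-02 mm/s.
R = 1.950e-02 × 3600 = 70.2 mm/hr.
Over 3.9 h: total = 70.2 × 3.9 = 273.78 ≈ 274 mm.

R ≈ 70.2 mm/hr; total ≈ 274 mm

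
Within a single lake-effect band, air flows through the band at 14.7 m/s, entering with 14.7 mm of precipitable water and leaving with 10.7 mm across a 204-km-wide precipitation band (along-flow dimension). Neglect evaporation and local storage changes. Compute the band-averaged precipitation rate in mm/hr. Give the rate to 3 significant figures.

R ≈ 1.04 mm/hr

Column moisture flux per unit crosswind length is F = V × PW.
Inflow: F_in = 14.7 × 14.7 = 216.09 mm·m/s
Outflow: F_out = 14.7 × 10.7 = 157.29 mm·m/s
Steady-state rate R = (F_in − F_out)/L = (216.09 − 157.29) / 204000 m = 2.882e-04 mm/s.
R = 2.882e-04 × 3600 = 1.04 mm/hr.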